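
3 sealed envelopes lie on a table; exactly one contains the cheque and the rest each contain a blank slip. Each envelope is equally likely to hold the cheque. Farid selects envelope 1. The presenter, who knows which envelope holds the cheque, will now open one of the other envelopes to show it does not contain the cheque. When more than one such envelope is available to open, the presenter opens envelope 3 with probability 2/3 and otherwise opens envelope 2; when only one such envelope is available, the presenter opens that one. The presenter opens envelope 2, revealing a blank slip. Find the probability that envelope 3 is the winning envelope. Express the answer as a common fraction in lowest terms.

3/4

Consider each possible location of the cheque in turn.
If it is in envelope 1 (prior 1/3): envelope 3 is available but not opened, probability 1/3; weight (1/3)·(1/3) = 1/9.
If it is in envelope 2 (prior 1/3): the presenter opened envelope 2, so this case is ruled out; weight (1/3)·0 = 0.
If it is in envelope 3 (prior 1/3): only envelope 2 is available, probability 1; weight (1/3)·1 = 1/3.
The weights sum to 4/9.
So P(the cheque in envelope 3 | the presenter opened envelope 2) = (1/3) / (4/9) = 3/4.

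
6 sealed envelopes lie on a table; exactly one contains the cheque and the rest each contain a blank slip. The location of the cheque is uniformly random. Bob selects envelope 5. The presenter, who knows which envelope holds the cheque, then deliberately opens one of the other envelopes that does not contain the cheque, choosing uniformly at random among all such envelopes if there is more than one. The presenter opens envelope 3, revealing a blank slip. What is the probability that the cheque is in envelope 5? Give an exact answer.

1/6

Apply Bayes' rule, conditioning on where the cheque actually is.
If it is in any of envelopes 1, 2, 4, and 6 (prior 1/6 each): the presenter has 4 equally likely choices, so probability 1/4; weight (1/6)·(1/4) = 1/24 each.
If it is in envelope 3 (prior 1/6): the presenter opened envelope 3, so this case is ruled out; weight (1/6)·0 = 0.
If it is in envelope 5 (prior 1/6): the presenter has 5 equally likely choices, so probability 1/5; weight (1/6)·(1/5) = 1/30.
The weights sum to 1/5.
So P(the cheque in envelope 5 | the presenter opened envelope 3) = (1/30) / (1/5) = 1/6.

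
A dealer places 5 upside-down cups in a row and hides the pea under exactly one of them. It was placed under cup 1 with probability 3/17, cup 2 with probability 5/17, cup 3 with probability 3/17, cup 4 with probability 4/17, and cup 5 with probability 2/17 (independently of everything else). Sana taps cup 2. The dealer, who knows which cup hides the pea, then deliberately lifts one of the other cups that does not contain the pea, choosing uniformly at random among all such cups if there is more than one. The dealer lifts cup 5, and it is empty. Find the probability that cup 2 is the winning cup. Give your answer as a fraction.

Apply Bayes' rule, conditioning on where the pea actually is.
If it is under either of cups 1 and 3 (prior 3/17 each): the dealer has 3 equally likely choices, so probability 1/3; weight (3/17)·(1/3) = 1/17 each.
If it is under cup 2 (prior 5/17): the dealer has 4 equally likely choices, so probability 1/4; weight (5/17)·(1/4) = 5/68.
If it is under cup 4 (prior 4/17): the dealer has 3 equally likely choices, so probability 1/3; weight (4/17)·(1/3) = 4/51.
If it is under cup 5 (prior 2/17): the dealer opened cup 5, so this case is ruled out; weight (2/17)·0 = 0.
The weights sum to 55/204.
So P(the pea under cup 2 | the dealer opened cup 5) = (5/68) / (55/204) = 3/11.

3/11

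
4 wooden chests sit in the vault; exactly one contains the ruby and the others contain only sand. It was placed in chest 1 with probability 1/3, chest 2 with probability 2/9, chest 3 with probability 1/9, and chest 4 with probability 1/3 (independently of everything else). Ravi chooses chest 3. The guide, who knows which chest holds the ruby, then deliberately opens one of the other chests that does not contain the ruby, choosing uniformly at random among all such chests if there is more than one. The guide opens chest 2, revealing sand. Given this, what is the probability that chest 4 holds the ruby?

Apply Bayes' rule, conditioning on where the ruby actually is.
If it is in either of chests 1 and 4 (prior 1/3 each): the guide has 2 equally likely choices, so probability 1/2; weight (1/3)·(1/2) = 1/6 each.
If it is in chest 2 (prior 2/9): the guide opened chest 2, so this case is ruled out; weight (2/9)·0 = 0.
If it is in chest 3 (prior 1/9): the guide has 3 equally likely choices, so probability 1/3; weight (1/9)·(1/3) = 1/27.
The weights sum to 10/27.
So P(the ruby in chest 4 | the guide opened chest 2) = (1/6) / (10/27) = 9/20.

9/20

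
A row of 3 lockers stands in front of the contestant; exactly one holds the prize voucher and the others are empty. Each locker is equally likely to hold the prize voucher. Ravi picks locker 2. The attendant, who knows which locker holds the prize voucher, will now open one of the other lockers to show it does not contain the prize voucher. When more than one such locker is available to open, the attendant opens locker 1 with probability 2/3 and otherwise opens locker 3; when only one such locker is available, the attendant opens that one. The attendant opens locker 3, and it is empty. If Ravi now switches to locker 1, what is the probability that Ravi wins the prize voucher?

Condition on the true location of the prize voucher.
If it is in locker 1 (prior 1/3): only locker 3 is available, probability 1; weight (1/3)·1 = 1/3.
If it is in locker 2 (prior 1/3): locker 1 is available but not opened, probability 1/3; weight (1/3)·(1/3) = 1/9.
If it is in locker 3 (prior 1/3): the attendant opened locker 3, so this case is ruled out; weight (1/3)·0 = 0.
The weights sum to 4/9.
So P(the prize voucher in locker 1 | the attendant opened locker 3) = (1/3) / (4/9) = 3/4.

3/4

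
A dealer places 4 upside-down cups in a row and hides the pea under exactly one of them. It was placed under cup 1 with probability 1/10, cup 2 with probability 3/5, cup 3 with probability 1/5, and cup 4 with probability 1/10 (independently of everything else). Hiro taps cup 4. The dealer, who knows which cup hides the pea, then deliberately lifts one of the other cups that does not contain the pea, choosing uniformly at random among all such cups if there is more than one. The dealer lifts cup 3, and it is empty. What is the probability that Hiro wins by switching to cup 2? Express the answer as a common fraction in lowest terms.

Condition on the true location of the pea.
If it is under cup 1 (prior 1/10): the dealer has 2 equally likely choices, so probability 1/2; weight (1/10)·(1/2) = 1/20.
If it is under cup 2 (prior 3/5): the dealer has 2 equally likely choices, so probability 1/2; weight (3/5)·(1/2) = 3/10.
If it is under cup 3 (prior 1/5): the dealer opened cup 3, so this case is ruled out; weight (1/5)·0 = 0.
If it is under cup 4 (prior 1/10): the dealer has 3 equally likely choices, so probability 1/3; weight (1/10)·(1/3) = 1/30.
The weights sum to 23/60.
So P(the pea under cup 2 | the dealer opened cup 3) = (3/10) / (23/60) = 18/23.

18/23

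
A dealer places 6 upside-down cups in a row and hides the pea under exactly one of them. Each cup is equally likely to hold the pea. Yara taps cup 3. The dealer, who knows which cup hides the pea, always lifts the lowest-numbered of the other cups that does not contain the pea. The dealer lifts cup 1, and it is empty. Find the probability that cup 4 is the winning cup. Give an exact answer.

Consider each possible location of the pea in turn.
If it is under cup 1 (prior 1/6): the dealer opened cup 1, so this case is ruled out; weight (1/6)·0 = 0.
If it is under any of cups 2, 3, 4, 5, and 6 (prior 1/6 each): cup 1 is the lowest-numbered option available, probability 1; weight (1/6)·1 = 1/6 each.
The weights sum to 5/6.
So P(the pea under cup 4 | the dealer opened cup 1) = (1/6) / (5/6) = 1/5.

1/5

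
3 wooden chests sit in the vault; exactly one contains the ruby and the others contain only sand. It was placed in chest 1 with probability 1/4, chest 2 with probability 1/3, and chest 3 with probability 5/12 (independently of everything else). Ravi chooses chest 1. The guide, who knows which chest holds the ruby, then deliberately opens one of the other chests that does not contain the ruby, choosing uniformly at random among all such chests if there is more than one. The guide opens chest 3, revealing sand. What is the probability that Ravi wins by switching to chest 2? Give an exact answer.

8/11

Condition on the true location of the ruby.
If it is in chest 1 (prior 1/4): the guide has 2 equally likely choices, so probability 1/2; weight (1/4)·(1/2) = 1/8.
If it is in chest 2 (prior 1/3): the guide has no choice, probability 1; weight (1/3)·1 = 1/3.
If it is in chest 3 (prior 5/12): the guide opened chest 3, so this case is ruled out; weight (5/12)·0 = 0.
The weights sum to 11/24.
So P(the ruby in chest 2 | the guide opened chest 3) = (1/3) / (11/24) = 8/11.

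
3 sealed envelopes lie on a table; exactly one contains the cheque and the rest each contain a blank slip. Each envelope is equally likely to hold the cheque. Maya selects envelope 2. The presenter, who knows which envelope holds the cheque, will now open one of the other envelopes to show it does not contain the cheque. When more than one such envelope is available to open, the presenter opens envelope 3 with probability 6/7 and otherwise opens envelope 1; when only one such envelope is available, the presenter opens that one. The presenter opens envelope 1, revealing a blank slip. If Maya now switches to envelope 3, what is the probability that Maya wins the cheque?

7/8

Apply Bayes' rule, conditioning on where the cheque actually is.
If it is in envelope 1 (prior 1/3): the presenter opened envelope 1, so this case is ruled out; weight (1/3)·0 = 0.
If it is in envelope 2 (prior 1/3): envelope 3 is available but not opened, probability 1/7; weight (1/3)·(1/7) = 1/21.
If it is in envelope 3 (prior 1/3): only envelope 1 is available, probability 1; weight (1/3)·1 = 1/3.
The weights sum to 8/21.
So P(the cheque in envelope 3 | the presenter opened envelope 1) = (1/3) / (8/21) = 7/8.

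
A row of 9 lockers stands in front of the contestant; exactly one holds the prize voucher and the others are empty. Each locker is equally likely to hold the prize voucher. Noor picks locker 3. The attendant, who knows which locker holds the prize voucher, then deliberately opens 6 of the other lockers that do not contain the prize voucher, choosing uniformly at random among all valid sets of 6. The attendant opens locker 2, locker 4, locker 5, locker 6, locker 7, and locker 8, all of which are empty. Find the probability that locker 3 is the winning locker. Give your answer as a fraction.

1/9

Apply Bayes' rule, conditioning on where the prize voucher actually is.
If it is in either of lockers 1 and 9 (prior 1/9 each): the attendant has 7 equally likely choices, so probability 1/7; weight (1/9)·(1/7) = 1/63 each.
If it is in any of lockers 2, 4, 5, 6, 7, and 8 (prior 1/9 each): that locker was opened and seen not to hold the prize — ruled out; weight (1/9)·0 = 0 each.
If it is in locker 3 (prior 1/9): the attendant has 28 equally likely choices, so probability 1/28; weight (1/9)·(1/28) = 1/252.
The weights sum to 1/28.
So P(the prize voucher in locker 3 | the attendant opened locker 2, locker 4, locker 5, locker 6, locker 7, and locker 8) = (1/252) / (1/28) = 1/9.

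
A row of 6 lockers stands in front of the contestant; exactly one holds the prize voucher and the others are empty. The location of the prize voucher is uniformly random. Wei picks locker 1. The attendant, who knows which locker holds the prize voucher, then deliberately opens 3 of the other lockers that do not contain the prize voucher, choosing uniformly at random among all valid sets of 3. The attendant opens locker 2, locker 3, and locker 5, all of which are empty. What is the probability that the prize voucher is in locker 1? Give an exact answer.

1/6

Consider each possible location of the prize voucher in turn.
If it is in locker 1 (prior 1/6): the attendant has 10 equally likely choices, so probability 1/10; weight (1/6)·(1/10) = 1/60.
If it is in any of lockers 2, 3, and 5 (prior 1/6 each): that locker was opened and seen not to hold the prize — ruled out; weight (1/6)·0 = 0 each.
If it is in either of lockers 4 and 6 (prior 1/6 each): the attendant has 4 equally likely choices, so probability 1/4; weight (1/6)·(1/4) = 1/24 each.
The weights sum to 1/10.
So P(the prize voucher in locker 1 | the attendant opened locker 2, locker 3, and locker 5) = (1/60) / (1/10) = 1/6.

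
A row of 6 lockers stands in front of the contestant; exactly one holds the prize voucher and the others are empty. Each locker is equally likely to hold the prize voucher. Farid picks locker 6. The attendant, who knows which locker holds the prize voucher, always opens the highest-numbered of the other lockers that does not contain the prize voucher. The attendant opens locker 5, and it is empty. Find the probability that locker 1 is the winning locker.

Consider each possible location of the prize voucher in turn.
If it is in any of lockers 1, 2, 3, 4, and 6 (prior 1/6 each): locker 5 is the highest-numbered option available, probability 1; weight (1/6)·1 = 1/6 each.
If it is in locker 5 (prior 1/6): the attendant opened locker 5, so this case is ruled out; weight (1/6)·0 = 0.
The weights sum to 5/6.
So P(the prize voucher in locker 1 | the attendant opened locker 5) = (1/6) / (5/6) = 1/5.

1/5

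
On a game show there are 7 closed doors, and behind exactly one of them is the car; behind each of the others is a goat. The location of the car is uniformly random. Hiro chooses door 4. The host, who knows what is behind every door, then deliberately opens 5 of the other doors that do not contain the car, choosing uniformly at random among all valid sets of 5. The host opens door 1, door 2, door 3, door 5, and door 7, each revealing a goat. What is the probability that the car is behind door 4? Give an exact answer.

Consider each possible location of the car in turn.
If it is behind any of doors 1, 2, 3, 5, and 7 (prior 1/7 each): that door was opened and seen not to hold the prize — ruled out; weight (1/7)·0 = 0 each.
If it is behind door 4 (prior 1/7): the host has 6 equally likely choices, so probability 1/6; weight (1/7)·(1/6) = 1/42.
If it is behind door 6 (prior 1/7): the host has no choice, probability 1; weight (1/7)·1 = 1/7.
The weights sum to 1/6.
So P(the car behind door 4 | the host opened door 1, door 2, door 3, door 5, and door 7) = (1/42) / (1/6) = 1/7.

1/7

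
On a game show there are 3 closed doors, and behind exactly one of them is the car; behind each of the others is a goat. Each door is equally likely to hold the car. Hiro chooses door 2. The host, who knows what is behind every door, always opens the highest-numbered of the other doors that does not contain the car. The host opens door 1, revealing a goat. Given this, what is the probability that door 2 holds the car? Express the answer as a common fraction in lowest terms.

0

Apply Bayes' rule, conditioning on where the car actually is.
If it is behind door 1 (prior 1/3): the host opened door 1, so this case is ruled out; weight (1/3)·0 = 0.
If it is behind door 2 (prior 1/3): the host would have opened door 3 instead, probability 0; weight (1/3)·0 = 0.
If it is behind door 3 (prior 1/3): door 1 is the highest-numbered option available, probability 1; weight (1/3)·1 = 1/3.
The weights sum to 1/3.
So P(the car behind door 2 | the host opened door 1) = 0 / (1/3) = 0.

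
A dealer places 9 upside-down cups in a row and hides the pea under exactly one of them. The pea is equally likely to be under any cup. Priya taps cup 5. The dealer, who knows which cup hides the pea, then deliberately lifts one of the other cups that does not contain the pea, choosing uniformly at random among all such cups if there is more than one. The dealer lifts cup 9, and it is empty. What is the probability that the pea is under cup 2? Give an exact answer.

Apply Bayes' rule, conditioning on where the pea actually is.
If it is under any of cups 1, 2, 3, 4, 6, 7, and 8 (prior 1/9 each): the dealer has 7 equally likely choices, so probability 1/7; weight (1/9)·(1/7) = 1/63 each.
If it is under cup 5 (prior 1/9): the dealer has 8 equally likely choices, so probability 1/8; weight (1/9)·(1/8) = 1/72.
If it is under cup 9 (prior 1/9): the dealer opened cup 9, so this case is ruled out; weight (1/9)·0 = 0.
The weights sum to 1/8.
So P(the pea under cup 2 | the dealer opened cup 9) = (1/63) / (1/8) = 8/63.

8/63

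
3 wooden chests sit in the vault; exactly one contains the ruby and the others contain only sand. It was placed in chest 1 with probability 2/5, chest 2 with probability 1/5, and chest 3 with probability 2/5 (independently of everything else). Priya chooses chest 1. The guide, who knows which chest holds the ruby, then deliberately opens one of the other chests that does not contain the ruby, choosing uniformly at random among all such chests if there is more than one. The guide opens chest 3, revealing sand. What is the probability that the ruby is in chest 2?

Condition on the true location of the ruby.
If it is in chest 1 (prior 2/5): the guide has 2 equally likely choices, so probability 1/2; weight (2/5)·(1/2) = 1/5.
If it is in chest 2 (prior 1/5): the guide has no choice, probability 1; weight (1/5)·1 = 1/5.
If it is in chest 3 (prior 2/5): the guide opened chest 3, so this case is ruled out; weight (2/5)·0 = 0.
The weights sum to 2/5.
So P(the ruby in chest 2 | the guide opened chest 3) = (1/5) / (2/5) = 1/2.

1/2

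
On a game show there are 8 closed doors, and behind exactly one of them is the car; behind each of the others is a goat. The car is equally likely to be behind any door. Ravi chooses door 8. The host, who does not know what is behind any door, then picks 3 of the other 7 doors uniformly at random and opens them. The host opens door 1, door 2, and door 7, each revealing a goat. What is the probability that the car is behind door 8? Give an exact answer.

Condition on the true location of the car.
If it is behind any of doors 1, 2, and 7 (prior 1/8 each): that door was opened and seen not to hold the prize — ruled out; weight (1/8)·0 = 0 each.
If it is behind any of doors 3, 4, 5, 6, and 8 (prior 1/8 each): the host picks exactly this set with probability 1/35 regardless, and none is the prize; weight (1/8)·(1/35) = 1/280 each.
The weights sum to 1/56.
So P(the car behind door 8 | the host opened door 1, door 2, and door 7) = (1/280) / (1/56) = 1/5.

1/5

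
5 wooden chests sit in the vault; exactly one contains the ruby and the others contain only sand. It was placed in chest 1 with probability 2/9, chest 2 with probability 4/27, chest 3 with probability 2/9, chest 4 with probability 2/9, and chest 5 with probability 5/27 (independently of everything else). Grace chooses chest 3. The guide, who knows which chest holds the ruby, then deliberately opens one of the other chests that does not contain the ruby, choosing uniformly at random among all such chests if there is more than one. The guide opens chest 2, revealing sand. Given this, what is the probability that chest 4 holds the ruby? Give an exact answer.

12/43

Consider each possible location of the ruby in turn.
If it is in either of chests 1 and 4 (prior 2/9 each): the guide has 3 equally likely choices, so probability 1/3; weight (2/9)·(1/3) = 2/27 each.
If it is in chest 2 (prior 4/27): the guide opened chest 2, so this case is ruled out; weight (4/27)·0 = 0.
If it is in chest 3 (prior 2/9): the guide has 4 equally likely choices, so probability 1/4; weight (2/9)·(1/4) = 1/18.
If it is in chest 5 (prior 5/27): the guide has 3 equally likely choices, so probability 1/3; weight (5/27)·(1/3) = 5/81.
The weights sum to 43/162.
So P(the ruby in chest 4 | the guide opened chest 2) = (2/27) / (43/162) = 12/43.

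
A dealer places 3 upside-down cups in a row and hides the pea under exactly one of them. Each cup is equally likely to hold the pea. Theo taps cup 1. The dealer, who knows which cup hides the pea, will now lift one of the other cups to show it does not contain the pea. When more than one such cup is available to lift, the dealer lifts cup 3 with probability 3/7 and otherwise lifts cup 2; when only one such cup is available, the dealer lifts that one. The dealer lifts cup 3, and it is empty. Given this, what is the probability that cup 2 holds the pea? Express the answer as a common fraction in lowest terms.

7/10

Consider each possible location of the pea in turn.
If it is under cup 1 (prior 1/3): cup 3 is available, opened with probability 3/7; weight (1/3)·(3/7) = 1/7.
If it is under cup 2 (prior 1/3): only cup 3 is available, probability 1; weight (1/3)·1 = 1/3.
If it is under cup 3 (prior 1/3): the dealer opened cup 3, so this case is ruled out; weight (1/3)·0 = 0.
The weights sum to 10/21.
So P(the pea under cup 2 | the dealer opened cup 3) = (1/3) / (10/21) = 7/10.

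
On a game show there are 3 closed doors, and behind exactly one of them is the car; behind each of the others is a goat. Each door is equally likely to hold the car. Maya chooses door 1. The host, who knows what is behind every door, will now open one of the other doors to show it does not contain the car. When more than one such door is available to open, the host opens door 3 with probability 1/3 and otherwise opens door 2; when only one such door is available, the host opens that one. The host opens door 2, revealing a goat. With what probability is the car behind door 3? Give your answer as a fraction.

Consider each possible location of the car in turn.
If it is behind door 1 (prior 1/3): door 3 is available but not opened, probability 2/3; weight (1/3)·(2/3) = 2/9.
If it is behind door 2 (prior 1/3): the host opened door 2, so this case is ruled out; weight (1/3)·0 = 0.
If it is behind door 3 (prior 1/3): only door 2 is available, probability 1; weight (1/3)·1 = 1/3.
The weights sum to 5/9.
So P(the car behind door 3 | the host opened door 2) = (1/3) / (5/9) = 3/5.

3/5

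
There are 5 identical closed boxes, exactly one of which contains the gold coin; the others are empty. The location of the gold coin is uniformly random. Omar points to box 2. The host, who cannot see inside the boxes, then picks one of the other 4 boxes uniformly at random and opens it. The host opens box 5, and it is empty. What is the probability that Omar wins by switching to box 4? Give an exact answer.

1/4

Consider each possible location of the gold coin in turn.
If it is in any of boxes 1, 2, 3, and 4 (prior 1/5 each): the host picks box 5 with probability 1/4 regardless, and it is not the prize; weight (1/5)·(1/4) = 1/20 each.
If it is in box 5 (prior 1/5): the host opened box 5, so this case is ruled out; weight (1/5)·0 = 0.
The weights sum to 1/5.
So P(the gold coin in box 4 | the host opened box 5) = (1/20) / (1/5) = 1/4.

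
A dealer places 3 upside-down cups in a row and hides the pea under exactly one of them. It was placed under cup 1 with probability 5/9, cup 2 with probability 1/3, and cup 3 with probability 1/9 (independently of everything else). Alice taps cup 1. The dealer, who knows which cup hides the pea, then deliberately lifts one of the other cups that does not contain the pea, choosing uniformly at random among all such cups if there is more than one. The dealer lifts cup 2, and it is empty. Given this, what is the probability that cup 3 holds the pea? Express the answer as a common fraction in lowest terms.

Apply Bayes' rule, conditioning on where the pea actually is.
If it is under cup 1 (prior 5/9): the dealer has 2 equally likely choices, so probability 1/2; weight (5/9)·(1/2) = 5/18.
If it is under cup 2 (prior 1/3): the dealer opened cup 2, so this case is ruled out; weight (1/3)·0 = 0.
If it is under cup 3 (prior 1/9): the dealer has no choice, probability 1; weight (1/9)·1 = 1/9.
The weights sum to 7/18.
So P(the pea under cup 3 | the dealer opened cup 2) = (1/9) / (7/18) = 2/7.

2/7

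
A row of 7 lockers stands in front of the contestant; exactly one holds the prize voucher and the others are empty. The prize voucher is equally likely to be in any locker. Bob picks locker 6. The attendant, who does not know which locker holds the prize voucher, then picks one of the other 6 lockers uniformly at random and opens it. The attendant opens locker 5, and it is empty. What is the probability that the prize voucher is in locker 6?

Apply Bayes' rule, conditioning on where the prize voucher actually is.
If it is in any of lockers 1, 2, 3, 4, 6, and 7 (prior 1/7 each): the attendant picks locker 5 with probability 1/6 regardless, and it is not the prize; weight (1/7)·(1/6) = 1/42 each.
If it is in locker 5 (prior 1/7): the attendant opened locker 5, so this case is ruled out; weight (1/7)·0 = 0.
The weights sum to 1/7.
So P(the prize voucher in locker 6 | the attendant opened locker 5) = (1/42) / (1/7) = 1/6.

1/6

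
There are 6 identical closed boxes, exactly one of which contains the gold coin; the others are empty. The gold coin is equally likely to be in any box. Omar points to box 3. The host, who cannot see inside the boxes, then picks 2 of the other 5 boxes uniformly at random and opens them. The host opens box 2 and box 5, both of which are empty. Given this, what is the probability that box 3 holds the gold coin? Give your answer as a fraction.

Consider each possible location of the gold coin in turn.
If it is in any of boxes 1, 3, 4, and 6 (prior 1/6 each): the host picks exactly this set with probability 1/10 regardless, and none is the prize; weight (1/6)·(1/10) = 1/60 each.
If it is in either of boxes 2 and 5 (prior 1/6 each): that box was opened and seen not to hold the prize — ruled out; weight (1/6)·0 = 0 each.
The weights sum to 1/15.
So P(the gold coin in box 3 | the host opened box 2 and box 5) = (1/60) / (1/15) = 1/4.

1/4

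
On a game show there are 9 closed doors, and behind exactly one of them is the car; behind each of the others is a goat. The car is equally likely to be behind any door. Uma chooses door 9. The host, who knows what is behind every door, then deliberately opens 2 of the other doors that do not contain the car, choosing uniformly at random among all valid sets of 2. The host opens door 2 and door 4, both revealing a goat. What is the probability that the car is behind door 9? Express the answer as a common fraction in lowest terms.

Consider each possible location of the car in turn.
If it is behind any of doors 1, 3, 5, 6, 7, and 8 (prior 1/9 each): the host has 21 equally likely choices, so probability 1/21; weight (1/9)·(1/21) = 1/189 each.
If it is behind either of doors 2 and 4 (prior 1/9 each): that door was opened and seen not to hold the prize — ruled out; weight (1/9)·0 = 0 each.
If it is behind door 9 (prior 1/9): the host has 28 equally likely choices, so probability 1/28; weight (1/9)·(1/28) = 1/252.
The weights sum to 1/28.
So P(the car behind door 9 | the host opened door 2 and door 4) = (1/252) / (1/28) = 1/9.

1/9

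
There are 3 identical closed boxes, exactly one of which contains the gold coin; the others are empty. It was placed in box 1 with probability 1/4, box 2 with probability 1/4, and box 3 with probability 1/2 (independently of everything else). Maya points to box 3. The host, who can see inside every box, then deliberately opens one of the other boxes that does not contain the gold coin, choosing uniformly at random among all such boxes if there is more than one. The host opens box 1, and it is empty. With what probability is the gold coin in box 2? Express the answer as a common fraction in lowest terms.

Apply Bayes' rule, conditioning on where the gold coin actually is.
If it is in box 1 (prior 1/4): the host opened box 1, so this case is ruled out; weight (1/4)·0 = 0.
If it is in box 2 (prior 1/4): the host has no choice, probability 1; weight (1/4)·1 = 1/4.
If it is in box 3 (prior 1/2): the host has 2 equally likely choices, so probability 1/2; weight (1/2)·(1/2) = 1/4.
The weights sum to 1/2.
So P(the gold coin in box 2 | the host opened box 1) = (1/4) / (1/2) = 1/2.

1/2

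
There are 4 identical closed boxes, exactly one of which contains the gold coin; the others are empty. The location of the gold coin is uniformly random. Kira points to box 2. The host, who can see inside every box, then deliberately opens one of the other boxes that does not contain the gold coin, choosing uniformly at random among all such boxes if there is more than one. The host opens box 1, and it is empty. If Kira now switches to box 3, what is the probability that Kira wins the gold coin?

Consider each possible location of the gold coin in turn.
If it is in box 1 (prior 1/4): the host opened box 1, so this case is ruled out; weight (1/4)·0 = 0.
If it is in box 2 (prior 1/4): the host has 3 equally likely choices, so probability 1/3; weight (1/4)·(1/3) = 1/12.
If it is in either of boxes 3 and 4 (prior 1/4 each): the host has 2 equally likely choices, so probability 1/2; weight (1/4)·(1/2) = 1/8 each.
The weights sum to 1/3.
So P(the gold coin in box 3 | the host opened box 1) = (1/8) / (1/3) = 3/8.

3/8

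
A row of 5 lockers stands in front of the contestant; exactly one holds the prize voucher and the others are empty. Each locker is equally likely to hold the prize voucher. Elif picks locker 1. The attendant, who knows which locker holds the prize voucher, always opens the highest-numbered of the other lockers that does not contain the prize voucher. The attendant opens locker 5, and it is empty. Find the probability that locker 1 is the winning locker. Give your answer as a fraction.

1/4

Condition on the true location of the prize voucher.
If it is in any of lockers 1, 2, 3, and 4 (prior 1/5 each): locker 5 is the highest-numbered option available, probability 1; weight (1/5)·1 = 1/5 each.
If it is in locker 5 (prior 1/5): the attendant opened locker 5, so this case is ruled out; weight (1/5)·0 = 0.
The weights sum to 4/5.
So P(the prize voucher in locker 1 | the attendant opened locker 5) = (1/5) / (4/5) = 1/4.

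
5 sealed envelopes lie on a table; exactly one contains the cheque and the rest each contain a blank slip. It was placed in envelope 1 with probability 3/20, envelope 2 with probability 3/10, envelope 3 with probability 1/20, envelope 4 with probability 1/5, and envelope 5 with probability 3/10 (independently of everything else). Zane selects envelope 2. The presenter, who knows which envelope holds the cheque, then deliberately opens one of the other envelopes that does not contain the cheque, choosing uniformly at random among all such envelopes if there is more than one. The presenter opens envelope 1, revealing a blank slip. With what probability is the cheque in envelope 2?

Apply Bayes' rule, conditioning on where the cheque actually is.
If it is in envelope 1 (prior 3/20): the presenter opened envelope 1, so this case is ruled out; weight (3/20)·0 = 0.
If it is in envelope 2 (prior 3/10): the presenter has 4 equally likely choices, so probability 1/4; weight (3/10)·(1/4) = 3/40.
If it is in envelope 3 (prior 1/20): the presenter has 3 equally likely choices, so probability 1/3; weight (1/20)·(1/3) = 1/60.
If it is in envelope 4 (prior 1/5): the presenter has 3 equally likely choices, so probability 1/3; weight (1/5)·(1/3) = 1/15.
If it is in envelope 5 (prior 3/10): the presenter has 3 equally likely choices, so probability 1/3; weight (3/10)·(1/3) = 1/10.
The weights sum to 31/120.
So P(the cheque in envelope 2 | the presenter opened envelope 1) = (3/40) / (31/120) = 9/31.

9/31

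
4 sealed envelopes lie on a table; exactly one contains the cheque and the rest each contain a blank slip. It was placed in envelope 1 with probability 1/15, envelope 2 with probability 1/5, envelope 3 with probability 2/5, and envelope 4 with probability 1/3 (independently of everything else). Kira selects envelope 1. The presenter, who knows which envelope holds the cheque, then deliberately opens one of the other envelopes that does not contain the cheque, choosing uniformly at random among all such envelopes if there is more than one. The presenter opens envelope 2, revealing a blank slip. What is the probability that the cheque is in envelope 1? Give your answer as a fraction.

2/35

Condition on the true location of the cheque.
If it is in envelope 1 (prior 1/15): the presenter has 3 equally likely choices, so probability 1/3; weight (1/15)·(1/3) = 1/45.
If it is in envelope 2 (prior 1/5): the presenter opened envelope 2, so this case is ruled out; weight (1/5)·0 = 0.
If it is in envelope 3 (prior 2/5): the presenter has 2 equally likely choices, so probability 1/2; weight (2/5)·(1/2) = 1/5.
If it is in envelope 4 (prior 1/3): the presenter has 2 equally likely choices, so probability 1/2; weight (1/3)·(1/2) = 1/6.
The weights sum to 7/18.
So P(the cheque in envelope 1 | the presenter opened envelope 2) = (1/45) / (7/18) = 2/35.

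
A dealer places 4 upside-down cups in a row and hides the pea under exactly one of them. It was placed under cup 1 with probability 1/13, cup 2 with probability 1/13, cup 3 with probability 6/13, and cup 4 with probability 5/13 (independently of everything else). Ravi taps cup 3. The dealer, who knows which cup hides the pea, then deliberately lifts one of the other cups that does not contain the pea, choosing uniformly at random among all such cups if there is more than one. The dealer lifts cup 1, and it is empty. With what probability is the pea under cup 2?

1/10

Apply Bayes' rule, conditioning on where the pea actually is.
If it is under cup 1 (prior 1/13): the dealer opened cup 1, so this case is ruled out; weight (1/13)·0 = 0.
If it is under cup 2 (prior 1/13): the dealer has 2 equally likely choices, so probability 1/2; weight (1/13)·(1/2) = 1/26.
If it is under cup 3 (prior 6/13): the dealer has 3 equally likely choices, so probability 1/3; weight (6/13)·(1/3) = 2/13.
If it is under cup 4 (prior 5/13): the dealer has 2 equally likely choices, so probability 1/2; weight (5/13)·(1/2) = 5/26.
The weights sum to 5/13.
So P(the pea under cup 2 | the dealer opened cup 1) = (1/26) / (5/13) = 1/10.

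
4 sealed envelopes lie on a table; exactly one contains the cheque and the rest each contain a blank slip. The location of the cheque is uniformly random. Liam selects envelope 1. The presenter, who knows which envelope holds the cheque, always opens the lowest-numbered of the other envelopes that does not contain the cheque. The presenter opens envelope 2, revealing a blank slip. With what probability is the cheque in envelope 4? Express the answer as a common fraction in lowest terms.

1/3

Apply Bayes' rule, conditioning on where the cheque actually is.
If it is in any of envelopes 1, 3, and 4 (prior 1/4 each): envelope 2 is the lowest-numbered option available, probability 1; weight (1/4)·1 = 1/4 each.
If it is in envelope 2 (prior 1/4): the presenter opened envelope 2, so this case is ruled out; weight (1/4)·0 = 0.
The weights sum to 3/4.
So P(the cheque in envelope 4 | the presenter opened envelope 2) = (1/4) / (3/4) = 1/3.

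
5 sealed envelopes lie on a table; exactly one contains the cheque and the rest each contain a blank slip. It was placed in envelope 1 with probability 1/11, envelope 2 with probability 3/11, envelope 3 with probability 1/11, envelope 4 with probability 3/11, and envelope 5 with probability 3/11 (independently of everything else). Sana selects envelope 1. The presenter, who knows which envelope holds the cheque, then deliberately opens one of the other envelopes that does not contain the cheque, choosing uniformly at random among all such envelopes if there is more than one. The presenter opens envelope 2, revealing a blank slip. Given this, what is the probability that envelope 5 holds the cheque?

Condition on the true location of the cheque.
If it is in envelope 1 (prior 1/11): the presenter has 4 equally likely choices, so probability 1/4; weight (1/11)·(1/4) = 1/44.
If it is in envelope 2 (prior 3/11): the presenter opened envelope 2, so this case is ruled out; weight (3/11)·0 = 0.
If it is in envelope 3 (prior 1/11): the presenter has 3 equally likely choices, so probability 1/3; weight (1/11)·(1/3) = 1/33.
If it is in either of envelopes 4 and 5 (prior 3/11 each): the presenter has 3 equally likely choices, so probability 1/3; weight (3/11)·(1/3) = 1/11 each.
The weights sum to 31/132.
So P(the cheque in envelope 5 | the presenter opened envelope 2) = (1/11) / (31/132) = 12/31.

12/31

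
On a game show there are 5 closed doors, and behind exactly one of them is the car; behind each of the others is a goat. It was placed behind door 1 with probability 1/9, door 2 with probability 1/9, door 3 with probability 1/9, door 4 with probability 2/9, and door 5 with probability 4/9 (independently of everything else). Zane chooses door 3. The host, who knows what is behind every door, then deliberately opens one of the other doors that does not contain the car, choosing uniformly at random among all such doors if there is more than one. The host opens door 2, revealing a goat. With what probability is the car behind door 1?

Apply Bayes' rule, conditioning on where the car actually is.
If it is behind door 1 (prior 1/9): the host has 3 equally likely choices, so probability 1/3; weight (1/9)·(1/3) = 1/27.
If it is behind door 2 (prior 1/9): the host opened door 2, so this case is ruled out; weight (1/9)·0 = 0.
If it is behind door 3 (prior 1/9): the host has 4 equally likely choices, so probability 1/4; weight (1/9)·(1/4) = 1/36.
If it is behind door 4 (prior 2/9): the host has 3 equally likely choices, so probability 1/3; weight (2/9)·(1/3) = 2/27.
If it is behind door 5 (prior 4/9): the host has 3 equally likely choices, so probability 1/3; weight (4/9)·(1/3) = 4/27.
The weights sum to 31/108.
So P(the car behind door 1 | the host opened door 2) = (1/27) / (31/108) = 4/31.

4/31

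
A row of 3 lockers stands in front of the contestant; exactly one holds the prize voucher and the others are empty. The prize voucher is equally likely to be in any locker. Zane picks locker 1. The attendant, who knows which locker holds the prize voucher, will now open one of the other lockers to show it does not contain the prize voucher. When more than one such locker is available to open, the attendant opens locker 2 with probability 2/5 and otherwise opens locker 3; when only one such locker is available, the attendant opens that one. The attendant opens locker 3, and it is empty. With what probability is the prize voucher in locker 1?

Consider each possible location of the prize voucher in turn.
If it is in locker 1 (prior 1/3): locker 2 is available but not opened, probability 3/5; weight (1/3)·(3/5) = 1/5.
If it is in locker 2 (prior 1/3): only locker 3 is available, probability 1; weight (1/3)·1 = 1/3.
If it is in locker 3 (prior 1/3): the attendant opened locker 3, so this case is ruled out; weight (1/3)·0 = 0.
The weights sum to 8/15.
So P(the prize voucher in locker 1 | the attendant opened locker 3) = (1/5) / (8/15) = 3/8.

3/8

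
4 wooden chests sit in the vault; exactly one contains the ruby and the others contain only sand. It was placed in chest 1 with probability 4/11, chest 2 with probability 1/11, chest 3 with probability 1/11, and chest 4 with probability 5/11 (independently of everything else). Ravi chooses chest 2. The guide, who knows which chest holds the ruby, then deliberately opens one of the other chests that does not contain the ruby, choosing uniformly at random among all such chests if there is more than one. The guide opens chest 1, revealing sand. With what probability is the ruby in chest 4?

Consider each possible location of the ruby in turn.
If it is in chest 1 (prior 4/11): the guide opened chest 1, so this case is ruled out; weight (4/11)·0 = 0.
If it is in chest 2 (prior 1/11): the guide has 3 equally likely choices, so probability 1/3; weight (1/11)·(1/3) = 1/33.
If it is in chest 3 (prior 1/11): the guide has 2 equally likely choices, so probability 1/2; weight (1/11)·(1/2) = 1/22.
If it is in chest 4 (prior 5/11): the guide has 2 equally likely choices, so probability 1/2; weight (5/11)·(1/2) = 5/22.
The weights sum to 10/33.
So P(the ruby in chest 4 | the guide opened chest 1) = (5/22) / (10/33) = 3/4.

3/4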